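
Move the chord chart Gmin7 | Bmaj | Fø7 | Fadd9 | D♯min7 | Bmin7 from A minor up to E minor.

A minor up to E minor is a perfect fifth; each chord root moves by that interval while the quality stays the same.
Gmin7: root G up a perfect fifth → D, giving Dmin7.
Bmaj: root B up a perfect fifth → F#, giving F#maj.
Fø7: root F up a perfect fifth → C, giving Cø7.
Fadd9: root F up a perfect fifth → C, giving Cadd9.
D♯min7: root D♯ up a perfect fifth → A#, giving A#min7.
Bmin7: root B up a perfect fifth → F#, giving F#min7.

Dmin7 F#maj Cø7 Cadd9 A#min7 F#min7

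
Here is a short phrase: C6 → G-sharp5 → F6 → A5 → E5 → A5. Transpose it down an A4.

Gb5 D5 Cb6 Eb5 Bb4 Eb5

C6 becomes Gb5
G#5 becomes D5
F6 becomes Cb6
A5 becomes Eb5
E5 becomes Bb4
A5 becomes Eb5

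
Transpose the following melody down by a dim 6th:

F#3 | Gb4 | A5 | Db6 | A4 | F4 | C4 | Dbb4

A##2 B3 C##5 F#5 C##4 A#3 E#3 F3

F#3: a sixth down reaches A, and 7 semitones makes it A##2.
Gb4 down a diminished sixth is B3.
A diminished sixth down from A5 gives C##5.
Db6 down a diminished sixth is F#5.
A4 down a diminished sixth is C##4.
F4 down a diminished sixth is A#3.
A diminished sixth down from C4 gives E#3.
Dbb4 down a diminished sixth is F3.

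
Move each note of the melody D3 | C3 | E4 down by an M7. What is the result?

D3 -> Eb2
C3 -> Db2
E4 -> F3

Eb2 Db2 F3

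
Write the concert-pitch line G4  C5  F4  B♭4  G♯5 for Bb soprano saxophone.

A4 D5 G4 C5 A#5

Written C4 sounds as Bb3 on the Bb soprano saxophone, so concert pitches are written a major second up.
G4 to A4
C5 to D5
F4 to G4
Bb4 to C5
G#5 to A#5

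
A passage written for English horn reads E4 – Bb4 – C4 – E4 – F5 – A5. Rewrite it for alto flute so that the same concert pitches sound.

D4 Ab4 Bb3 D4 Eb5 G5

First find concert pitch: the English horn sounds a perfect fifth below written, so E4 Bb4 C4 E4 F5 A5 sounds A3 Eb4 F3 A3 Bb4 D5.
Then write for alto flute: it sounds a perfect fourth below written, so the part must be a perfect fourth above concert.
A3 → D4
Eb4 → Ab4
F3 → Bb3
A3 → D4
Bb4 → Eb5
D5 → G5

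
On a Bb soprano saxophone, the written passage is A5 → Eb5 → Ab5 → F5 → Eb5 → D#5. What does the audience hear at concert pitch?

The Bb soprano saxophone sounds a major second below written, so transpose each written note down a major second.
A5 gives G5
Eb5 gives Db5
Ab5 gives Gb5
F5 gives Eb5
Eb5 gives Db5
D#5 gives C#5

G5 Db5 Gb5 Eb5 Db5 C#5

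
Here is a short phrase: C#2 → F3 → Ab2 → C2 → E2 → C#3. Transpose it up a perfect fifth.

G#2 C4 Eb3 G2 B2 G#3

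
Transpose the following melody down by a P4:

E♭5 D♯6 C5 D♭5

A perfect fourth down from Eb5 gives Bb4.
A perfect fourth down from D#6 gives A#5.
C5: a fourth down reaches G, and 5 semitones makes it G4.
Db5: a fourth down reaches A, and 5 semitones makes it Ab4.

Bb4 A#5 G4 Ab4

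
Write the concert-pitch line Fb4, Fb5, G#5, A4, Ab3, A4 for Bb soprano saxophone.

The Bb soprano saxophone sounds a major second below written, so the written part must be a major second above concert — transpose each note up.
Fb4 becomes Gb4
Fb5 becomes Gb5
G#5 becomes A#5
A4 becomes B4
Ab3 becomes Bb3
A4 becomes B4

Gb4 Gb5 A#5 B4 Bb3 B4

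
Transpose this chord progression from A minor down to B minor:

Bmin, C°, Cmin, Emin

C#min D° Dmin F#min

A minor down to B minor is a minor seventh; each chord root moves by that interval while the quality stays the same.
Bmin: root B down a minor seventh → C#, giving C#min.
C°: root C down a minor seventh → D, giving D°.
Cmin: root C down a minor seventh → D, giving Dmin.
Emin: root E down a minor seventh → F#, giving F#min.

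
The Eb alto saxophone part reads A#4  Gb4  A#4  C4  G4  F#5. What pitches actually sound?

C#4 Bbb3 C#4 Eb3 Bb3 A4

Written C4 on the Eb alto saxophone sounds as Eb3, a major sixth lower; apply that shift to every note.
A#4 → C#4
Gb4 → Bbb3
A#4 → C#4
C4 → Eb3
G4 → Bb3
F#5 → A4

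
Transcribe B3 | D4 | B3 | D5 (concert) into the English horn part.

F#4 A4 F#4 A5

Written C4 sounds as F3 on the English horn, so concert pitches are written a perfect fifth up.
B3 → F#4
D4 → A4
B3 → F#4
D5 → A5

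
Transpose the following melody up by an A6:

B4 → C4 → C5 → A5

G##5 A#4 A#5 F##6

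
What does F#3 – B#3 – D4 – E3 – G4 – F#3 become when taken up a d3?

F#3 to Ab3
B#3 to D4
D4 to Fb4
E3 to Gb3
G4 to Bbb4
F#3 to Ab3

Ab3 D4 Fb4 Gb3 Bbb4 Ab3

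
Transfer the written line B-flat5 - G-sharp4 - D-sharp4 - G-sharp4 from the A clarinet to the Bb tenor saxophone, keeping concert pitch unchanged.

A6 F##5 C##5 F##5

First find concert pitch: the A clarinet sounds a minor third below written, so B-flat5 G-sharp4 D-sharp4 G-sharp4 sounds G5 E#4 B#3 E#4.
Then write for Bb tenor saxophone: it sounds a major ninth below written, so the part must be a major ninth above concert.
G5 → A6
E#4 → F##5
B#3 → C##5
E#4 → F##5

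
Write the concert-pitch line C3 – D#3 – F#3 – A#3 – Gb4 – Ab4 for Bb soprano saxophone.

D3 E#3 G#3 B#3 Ab4 Bb4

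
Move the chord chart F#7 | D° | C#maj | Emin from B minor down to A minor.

E7 C° Bmaj Dmin

B minor down to A minor is a major second; each chord root moves by that interval while the quality stays the same.
F#7: root F# down a major second → E, giving E7.
D°: root D down a major second → C, giving C°.
C#maj: root C# down a major second → B, giving Bmaj.
Emin: root E down a major second → D, giving Dmin.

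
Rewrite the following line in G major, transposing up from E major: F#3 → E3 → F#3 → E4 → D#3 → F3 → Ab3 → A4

From E up to G is a minor third; apply that to each pitch.
F#3 gives A3
E3 gives G3
F#3 gives A3
E4 gives G4
D#3 gives F#3
F3 gives Ab3
Ab3 gives Cb4
A4 gives C5

A3 G3 A3 G4 F#3 Ab3 Cb4 C5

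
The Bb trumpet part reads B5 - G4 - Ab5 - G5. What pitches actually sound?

A5 F4 Gb5 F5

The Bb trumpet sounds a major second below written, so transpose each written note down a major second.
B5 -> A5
G4 -> F4
Ab5 -> Gb5
G5 -> F5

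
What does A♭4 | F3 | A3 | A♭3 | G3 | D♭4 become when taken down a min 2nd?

A minor second down from Ab4 gives G4.
A minor second down from F3 gives E3.
A3: a second down reaches G, and 1 semitone makes it G#3.
Ab3: a second down reaches G, and 1 semitone makes it G3.
G3: a second down reaches F, and 1 semitone makes it F#3.
Db4 down a minor second is C4.

G4 E3 G#3 G3 F#3 C4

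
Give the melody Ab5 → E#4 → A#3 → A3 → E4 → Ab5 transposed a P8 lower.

Ab5 becomes Ab4
E#4 becomes E#3
A#3 becomes A#2
A3 becomes A2
E4 becomes E3
Ab5 becomes Ab4

Ab4 E#3 A#2 A2 E3 Ab4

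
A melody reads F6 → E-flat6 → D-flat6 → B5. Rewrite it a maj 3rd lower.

Db6 Cb6 Bbb5 G5

F6 gives Db6
Eb6 gives Cb6
Db6 gives Bbb5
B5 gives G5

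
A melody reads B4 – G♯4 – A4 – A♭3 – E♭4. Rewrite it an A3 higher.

D##5 B##4 C##5 C#4 G#4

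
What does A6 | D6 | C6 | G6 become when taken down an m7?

B5 E5 D5 A5

A6 → B5
D6 → E5
C6 → D5
G6 → A5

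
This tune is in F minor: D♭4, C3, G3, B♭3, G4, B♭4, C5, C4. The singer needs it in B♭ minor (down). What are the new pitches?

F minor to B♭ minor down is a perfect fifth, so every note moves down by that interval.
Db4 to Gb3
C3 to F2
G3 to C3
Bb3 to Eb3
G4 to C4
Bb4 to Eb4
C5 to F4
C4 to F3

Gb3 F2 C3 Eb3 C4 Eb4 F4 F3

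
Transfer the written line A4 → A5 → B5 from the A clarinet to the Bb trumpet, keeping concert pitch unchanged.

G#4 G#5 A#5

First find concert pitch: the A clarinet sounds a minor third below written, so A4 A5 B5 sounds F#4 F#5 G#5.
Then write for Bb trumpet: it sounds a major second below written, so the part must be a major second above concert.
F#4 → G#4
F#5 → G#5
G#5 → A#5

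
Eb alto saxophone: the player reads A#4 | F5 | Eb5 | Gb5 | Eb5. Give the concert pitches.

C#4 Ab4 Gb4 Bbb4 Gb4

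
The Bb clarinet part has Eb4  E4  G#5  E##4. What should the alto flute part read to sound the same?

Gb4 G4 B5 G##4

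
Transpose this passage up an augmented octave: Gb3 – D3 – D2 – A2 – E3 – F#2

An augmented octave up from Gb3 gives G4.
D3: an octave up reaches D, and 13 semitones makes it D#4.
D2: an octave up reaches D, and 13 semitones makes it D#3.
A2: an octave up reaches A, and 13 semitones makes it A#3.
An augmented octave up from E3 gives E#4.
An augmented octave up from F#2 gives F##3.

G4 D#4 D#3 A#3 E#4 F##3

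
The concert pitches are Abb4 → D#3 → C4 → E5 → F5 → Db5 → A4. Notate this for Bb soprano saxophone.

Bbb4 E#3 D4 F#5 G5 Eb5 B4

The Bb soprano saxophone sounds a major second below written, so the written part must be a major second above concert — transpose each note up.
Abb4 gives Bbb4
D#3 gives E#3
C4 gives D4
E5 gives F#5
F5 gives G5
Db5 gives Eb5
A4 gives B4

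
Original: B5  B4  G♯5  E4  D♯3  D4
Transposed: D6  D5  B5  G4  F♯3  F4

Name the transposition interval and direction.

up a minor third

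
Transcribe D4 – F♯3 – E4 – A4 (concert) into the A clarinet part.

Written C4 sounds as A3 on the A clarinet, so concert pitches are written a minor third up.
D4 → F4
F#3 → A3
E4 → G4
A4 → C5

F4 A3 G4 C5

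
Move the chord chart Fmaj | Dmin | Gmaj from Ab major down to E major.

Ab major down to E major is a diminished fourth; each chord root moves by that interval while the quality stays the same.
Fmaj: root F down a diminished fourth → C#, giving C#maj.
Dmin: root D down a diminished fourth → A#, giving A#min.
Gmaj: root G down a diminished fourth → D#, giving D#maj.

C#maj A#min D#maj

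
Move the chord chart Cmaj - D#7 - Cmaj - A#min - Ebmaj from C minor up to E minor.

Emaj F##7 Emaj C##min Gmaj

C minor up to E minor is a major third; each chord root moves by that interval while the quality stays the same.
Cmaj: root C up a major third → E, giving Emaj.
D#7: root D# up a major third → F##, giving F##7.
Cmaj: root C up a major third → E, giving Emaj.
A#min: root A# up a major third → C##, giving C##min.
Ebmaj: root Eb up a major third → G, giving Gmaj.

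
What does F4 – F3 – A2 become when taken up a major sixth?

D5 D4 F#3

F4 to D5
F3 to D4
A2 to F#3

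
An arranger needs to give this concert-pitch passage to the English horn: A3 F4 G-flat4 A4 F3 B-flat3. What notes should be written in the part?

Written C4 sounds as F3 on the English horn, so concert pitches are written a perfect fifth up.
A3 gives E4
F4 gives C5
Gb4 gives Db5
A4 gives E5
F3 gives C4
Bb3 gives F4

E4 C5 Db5 E5 C4 F4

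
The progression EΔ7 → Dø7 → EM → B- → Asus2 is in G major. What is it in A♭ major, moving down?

FΔ7 Ebø7 FM C- Bbsus2

G major down to A♭ major is a major seventh; each chord root moves by that interval while the quality stays the same.
EΔ7: root E down a major seventh → F, giving FΔ7.
Dø7: root D down a major seventh → Eb, giving Ebø7.
EM: root E down a major seventh → F, giving FM.
B-: root B down a major seventh → C, giving C-.
Asus2: root A down a major seventh → Bb, giving Bbsus2.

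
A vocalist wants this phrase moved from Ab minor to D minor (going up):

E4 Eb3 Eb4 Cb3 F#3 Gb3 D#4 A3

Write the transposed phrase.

A#4 A3 A4 F3 B#3 C4 G##4 D#4

From Ab up to D is an augmented fourth; apply that to each pitch.
E4 -> A#4
Eb3 -> A3
Eb4 -> A4
Cb3 -> F3
F#3 -> B#3
Gb3 -> C4
D#4 -> G##4
A3 -> D#4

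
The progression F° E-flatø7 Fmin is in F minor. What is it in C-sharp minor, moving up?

F minor up to C-sharp minor is an augmented fifth; each chord root moves by that interval while the quality stays the same.
F°: root F up an augmented fifth → C#, giving C#°.
E-flatø7: root E-flat up an augmented fifth → B, giving Bø7.
Fmin: root F up an augmented fifth → C#, giving C#min.

C#° Bø7 C#min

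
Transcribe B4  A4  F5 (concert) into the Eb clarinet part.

G#4 F#4 D5

Written C4 sounds as Eb4 on the Eb clarinet, so concert pitches are written a minor third down.
B4 gives G#4
A4 gives F#4
F5 gives D5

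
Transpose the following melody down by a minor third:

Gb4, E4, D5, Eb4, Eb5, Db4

A minor third down from Gb4 gives Eb4.
E4: a third down reaches C, and 3 semitones makes it C#4.
D5 down a minor third is B4.
Eb4: a third down reaches C, and 3 semitones makes it C4.
A minor third down from Eb5 gives C5.
Db4: a third down reaches B, and 3 semitones makes it Bb3.

Eb4 C#4 B4 C4 C5 Bb3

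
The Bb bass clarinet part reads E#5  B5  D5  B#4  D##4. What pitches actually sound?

D#4 A4 C4 A#3 C##3

The Bb bass clarinet sounds a major ninth below written, so transpose each written note down a major ninth.
E#5 -> D#4
B5 -> A4
D5 -> C4
B#4 -> A#3
D##4 -> C##3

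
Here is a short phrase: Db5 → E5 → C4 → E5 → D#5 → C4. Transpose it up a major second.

Db5 up a major second is Eb5.
E5 up a major second is F#5.
C4: a second up reaches D, and 2 semitones makes it D4.
E5: a second up reaches F, and 2 semitones makes it F#5.
A major second up from D#5 gives E#5.
A major second up from C4 gives D4.

Eb5 F#5 D4 F#5 E#5 D4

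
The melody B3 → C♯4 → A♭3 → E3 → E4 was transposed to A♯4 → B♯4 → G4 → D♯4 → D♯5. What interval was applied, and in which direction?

up a major seventh

Take the first pair: B3 → A#4. B to A spans 7 letter names, so the interval is some kind of seventh.
B3 to A#4 is 11 semitones, which makes it a major seventh; the second version is higher, so the direction is up.
Checking another pair — E4 → D#5 — gives the same interval.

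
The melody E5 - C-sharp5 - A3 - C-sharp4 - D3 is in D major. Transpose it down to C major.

D major to C major down is a major second, so every note moves down by that interval.
E5 becomes D5
C#5 becomes B4
A3 becomes G3
C#4 becomes B3
D3 becomes C3

D5 B4 G3 B3 C3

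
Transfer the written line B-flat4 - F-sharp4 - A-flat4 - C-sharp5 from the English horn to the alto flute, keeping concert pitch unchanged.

Ab4 E4 Gb4 B4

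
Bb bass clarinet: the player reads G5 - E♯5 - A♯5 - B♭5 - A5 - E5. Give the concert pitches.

F4 D#4 G#4 Ab4 G4 D4

Written C4 on the Bb bass clarinet sounds as Bb2, a major ninth lower; apply that shift to every note.
G5 → F4
E#5 → D#4
A#5 → G#4
Bb5 → Ab4
A5 → G4
E5 → D4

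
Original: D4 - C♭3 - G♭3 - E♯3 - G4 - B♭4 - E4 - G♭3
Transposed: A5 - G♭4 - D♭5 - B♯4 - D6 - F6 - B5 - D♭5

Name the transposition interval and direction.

Take the first pair: D4 → A5. D to A spans 12 letter names, so the interval is some kind of twelfth.
D4 to A5 is 19 semitones, which makes it a perfect twelfth; the second version is higher, so the direction is up.
Checking another pair — Gb3 → Db5 — gives the same interval.

up a perfect twelfth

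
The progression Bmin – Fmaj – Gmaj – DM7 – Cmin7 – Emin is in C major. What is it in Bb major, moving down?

Amin Ebmaj Fmaj CM7 Bbmin7 Dmin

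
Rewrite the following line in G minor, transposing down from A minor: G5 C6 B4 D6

From A down to G is a major second; apply that to each pitch.
G5 → F5
C6 → Bb5
B4 → A4
D6 → C6

F5 Bb5 A4 C6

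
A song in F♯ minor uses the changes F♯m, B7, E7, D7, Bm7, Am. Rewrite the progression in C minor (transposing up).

Cm F7 Bb7 Ab7 Fm7 Ebm

F♯ minor up to C minor is a diminished fifth; each chord root moves by that interval while the quality stays the same.
F♯m: root F♯ up a diminished fifth → C, giving Cm.
B7: root B up a diminished fifth → F, giving F7.
E7: root E up a diminished fifth → Bb, giving Bb7.
D7: root D up a diminished fifth → Ab, giving Ab7.
Bm7: root B up a diminished fifth → F, giving Fm7.
Am: root A up a diminished fifth → Eb, giving Ebm.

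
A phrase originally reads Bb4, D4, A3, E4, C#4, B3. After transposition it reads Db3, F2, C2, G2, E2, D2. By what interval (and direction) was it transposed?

down a major thirteenth

From Bb4 to Db3 is 13 letter names — a thirteenth of some quality.
Db3 to Bb4 is 21 semitones, which makes it a major thirteenth; the second version is lower, so the direction is down.
Checking another pair — B3 → D2 — gives the same interval.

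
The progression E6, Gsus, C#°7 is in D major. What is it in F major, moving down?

D major down to F major is a major sixth; each chord root moves by that interval while the quality stays the same.
E6: root E down a major sixth → G, giving G6.
Gsus: root G down a major sixth → Bb, giving Bbsus.
C#°7: root C# down a major sixth → E, giving E°7.

G6 Bbsus E°7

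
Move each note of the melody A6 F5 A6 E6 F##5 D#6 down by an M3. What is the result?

A major third down from A6 gives F6.
F5 down a major third is Db5.
A6 down a major third is F6.
A major third down from E6 gives C6.
F##5: a third down reaches D, and 4 semitones makes it D#5.
D#6 down a major third is B5.

F6 Db5 F6 C6 D#5 B5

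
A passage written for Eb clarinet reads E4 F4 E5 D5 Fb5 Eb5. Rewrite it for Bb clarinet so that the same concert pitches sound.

A4 Bb4 A5 G5 Bbb5 Ab5

First find concert pitch: the Eb clarinet sounds a minor third above written, so E4 F4 E5 D5 Fb5 Eb5 sounds G4 Ab4 G5 F5 Abb5 Gb5.
Then write for Bb clarinet: it sounds a major second below written, so the part must be a major second above concert.
G4 → A4
Ab4 → Bb4
G5 → A5
F5 → G5
Abb5 → Bbb5
Gb5 → Ab5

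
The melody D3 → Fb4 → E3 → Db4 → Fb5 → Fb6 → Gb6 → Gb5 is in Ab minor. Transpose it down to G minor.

C#3 Eb4 D#3 C4 Eb5 Eb6 F6 F5

From Ab down to G is a minor second; apply that to each pitch.
D3 to C#3
Fb4 to Eb4
E3 to D#3
Db4 to C4
Fb5 to Eb5
Fb6 to Eb6
Gb6 to F6
Gb5 to F5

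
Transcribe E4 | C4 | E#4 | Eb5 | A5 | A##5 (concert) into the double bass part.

E5 C5 E#5 Eb6 A6 A##6

The double bass sounds a perfect octave below written, so the written part must be a perfect octave above concert — transpose each note up.
E4 gives E5
C4 gives C5
E#4 gives E#5
Eb5 gives Eb6
A5 gives A6
A##5 gives A##6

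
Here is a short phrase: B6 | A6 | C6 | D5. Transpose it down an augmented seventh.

Cb6 Bbb5 Dbb5 Ebb4

B6 → Cb6
A6 → Bbb5
C6 → Dbb5
D5 → Ebb4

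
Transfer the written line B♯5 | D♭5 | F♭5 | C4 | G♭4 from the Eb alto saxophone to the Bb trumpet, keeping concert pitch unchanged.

E#5 Gb4 Bbb4 F3 Cb4

First find concert pitch: the Eb alto saxophone sounds a major sixth below written, so B♯5 D♭5 F♭5 C4 G♭4 sounds D#5 Fb4 Abb4 Eb3 Bbb3.
Then write for Bb trumpet: it sounds a major second below written, so the part must be a major second above concert.
D#5 → E#5
Fb4 → Gb4
Abb4 → Bbb4
Eb3 → F3
Bbb3 → Cb4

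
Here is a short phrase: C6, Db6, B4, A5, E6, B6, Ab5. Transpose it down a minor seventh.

D5 Eb5 C#4 B4 F#5 C#6 Bb4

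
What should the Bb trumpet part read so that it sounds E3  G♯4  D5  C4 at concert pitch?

Written C4 sounds as Bb3 on the Bb trumpet, so concert pitches are written a major second up.
E3 -> F#3
G#4 -> A#4
D5 -> E5
C4 -> D4

F#3 A#4 E5 D4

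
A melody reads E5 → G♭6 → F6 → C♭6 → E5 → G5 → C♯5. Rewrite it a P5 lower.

A4 Cb6 Bb5 Fb5 A4 C5 F#4

E5 becomes A4
Gb6 becomes Cb6
F6 becomes Bb5
Cb6 becomes Fb5
E5 becomes A4
G5 becomes C5
C#5 becomes F#4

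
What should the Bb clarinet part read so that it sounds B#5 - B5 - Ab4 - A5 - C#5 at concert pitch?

C##6 C#6 Bb4 B5 D#5

Written C4 sounds as Bb3 on the Bb clarinet, so concert pitches are written a major second up.
B#5 gives C##6
B5 gives C#6
Ab4 gives Bb4
A5 gives B5
C#5 gives D#5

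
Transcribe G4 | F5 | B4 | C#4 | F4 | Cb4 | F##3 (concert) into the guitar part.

The guitar sounds a perfect octave below written, so the written part must be a perfect octave above concert — transpose each note up.
G4 gives G5
F5 gives F6
B4 gives B5
C#4 gives C#5
F4 gives F5
Cb4 gives Cb5
F##3 gives F##4

G5 F6 B5 C#5 F5 Cb5 F##4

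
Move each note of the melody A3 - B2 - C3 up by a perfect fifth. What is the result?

E4 F#3 G3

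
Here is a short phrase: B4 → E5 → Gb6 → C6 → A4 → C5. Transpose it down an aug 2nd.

Ab4 Db5 Fbb6 Bbb5 Gb4 Bbb4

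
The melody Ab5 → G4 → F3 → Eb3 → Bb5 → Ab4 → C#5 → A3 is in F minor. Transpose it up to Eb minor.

Gb6 F5 Eb4 Db4 Ab6 Gb5 B5 G4

From F up to Eb is a minor seventh; apply that to each pitch.
Ab5 to Gb6
G4 to F5
F3 to Eb4
Eb3 to Db4
Bb5 to Ab6
Ab4 to Gb5
C#5 to B5
A3 to G4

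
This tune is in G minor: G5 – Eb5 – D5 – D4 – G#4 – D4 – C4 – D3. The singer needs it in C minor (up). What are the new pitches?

C6 Ab5 G5 G4 C#5 G4 F4 G3

G minor to C minor up is a perfect fourth, so every note moves up by that interval.
G5 -> C6
Eb5 -> Ab5
D5 -> G5
D4 -> G4
G#4 -> C#5
D4 -> G4
C4 -> F4
D3 -> G3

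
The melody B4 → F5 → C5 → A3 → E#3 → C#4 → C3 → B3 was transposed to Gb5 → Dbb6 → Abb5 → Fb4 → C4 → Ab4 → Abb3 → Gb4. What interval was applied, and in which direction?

up a diminished sixth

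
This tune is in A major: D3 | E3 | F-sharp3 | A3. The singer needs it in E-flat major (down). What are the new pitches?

Ab2 Bb2 C3 Eb3

A major to E-flat major down is an augmented fourth, so every note moves down by that interval.
D3 gives Ab2
E3 gives Bb2
F#3 gives C3
A3 gives Eb3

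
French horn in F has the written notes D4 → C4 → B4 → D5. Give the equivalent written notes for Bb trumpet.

A3 G3 F#4 A4

First find concert pitch: the French horn in F sounds a perfect fifth below written, so D4 C4 B4 D5 sounds G3 F3 E4 G4.
Then write for Bb trumpet: it sounds a major second below written, so the part must be a major second above concert.
G3 → A3
F3 → G3
E4 → F#4
G4 → A4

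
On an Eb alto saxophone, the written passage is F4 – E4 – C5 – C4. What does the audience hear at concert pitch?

Ab3 G3 Eb4 Eb3

The Eb alto saxophone sounds a major sixth below written, so transpose each written note down a major sixth.
F4 becomes Ab3
E4 becomes G3
C5 becomes Eb4
C4 becomes Eb3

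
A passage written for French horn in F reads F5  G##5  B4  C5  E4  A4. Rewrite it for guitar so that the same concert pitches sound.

Bb5 C##6 E5 F5 A4 D5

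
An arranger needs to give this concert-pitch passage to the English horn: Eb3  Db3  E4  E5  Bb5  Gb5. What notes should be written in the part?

Written C4 sounds as F3 on the English horn, so concert pitches are written a perfect fifth up.
Eb3 → Bb3
Db3 → Ab3
E4 → B4
E5 → B5
Bb5 → F6
Gb5 → Db6

Bb3 Ab3 B4 B5 F6 Db6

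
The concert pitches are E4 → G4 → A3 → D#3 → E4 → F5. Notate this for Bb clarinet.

F#4 A4 B3 E#3 F#4 G5

Written C4 sounds as Bb3 on the Bb clarinet, so concert pitches are written a major second up.
E4 becomes F#4
G4 becomes A4
A3 becomes B3
D#3 becomes E#3
E4 becomes F#4
F5 becomes G5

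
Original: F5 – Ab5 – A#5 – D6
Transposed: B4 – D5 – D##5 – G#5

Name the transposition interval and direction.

Take the first pair: F5 → B4. F to B spans 5 letter names, so the interval is some kind of fifth.
B4 to F5 is 6 semitones, which makes it a diminished fifth; the second version is lower, so the direction is down.
Checking another pair — D6 → G#5 — gives the same interval.

down a diminished fifth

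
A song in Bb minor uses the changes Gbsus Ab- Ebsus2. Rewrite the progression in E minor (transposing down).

Csus D- Asus2

Bb minor down to E minor is a diminished fifth; each chord root moves by that interval while the quality stays the same.
Gbsus: root Gb down a diminished fifth → C, giving Csus.
Ab-: root Ab down a diminished fifth → D, giving D-.
Ebsus2: root Eb down a diminished fifth → A, giving Asus2.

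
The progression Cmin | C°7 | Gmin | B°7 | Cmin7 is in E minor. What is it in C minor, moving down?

E minor down to C minor is a major third; each chord root moves by that interval while the quality stays the same.
Cmin: root C down a major third → Ab, giving Abmin.
C°7: root C down a major third → Ab, giving Ab°7.
Gmin: root G down a major third → Eb, giving Ebmin.
B°7: root B down a major third → G, giving G°7.
Cmin7: root C down a major third → Ab, giving Abmin7.

Abmin Ab°7 Ebmin G°7 Abmin7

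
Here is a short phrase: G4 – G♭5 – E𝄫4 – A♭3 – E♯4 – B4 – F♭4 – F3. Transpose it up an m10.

Bb5 Bbb6 Gbb5 Cb5 G#5 D6 Abb5 Ab4

G4 → Bb5
Gb5 → Bbb6
Ebb4 → Gbb5
Ab3 → Cb5
E#4 → G#5
B4 → D6
Fb4 → Abb5
F3 → Ab4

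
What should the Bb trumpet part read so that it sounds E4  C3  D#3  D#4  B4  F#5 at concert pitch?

Written C4 sounds as Bb3 on the Bb trumpet, so concert pitches are written a major second up.
E4 -> F#4
C3 -> D3
D#3 -> E#3
D#4 -> E#4
B4 -> C#5
F#5 -> G#5

F#4 D3 E#3 E#4 C#5 G#5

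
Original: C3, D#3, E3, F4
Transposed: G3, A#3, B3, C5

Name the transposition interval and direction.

up a perfect fifth

Take the first pair: C3 → G3. C to G spans 5 letter names, so the interval is some kind of fifth.
C3 to G3 is 7 semitones, which makes it a perfect fifth; the second version is higher, so the direction is up.
Checking another pair — F4 → C5 — gives the same interval.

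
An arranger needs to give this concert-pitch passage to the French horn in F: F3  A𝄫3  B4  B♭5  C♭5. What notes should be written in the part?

C4 Ebb4 F#5 F6 Gb5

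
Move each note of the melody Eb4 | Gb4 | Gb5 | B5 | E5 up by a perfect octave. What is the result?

Eb5 Gb5 Gb6 B6 E6

Eb4 → Eb5
Gb4 → Gb5
Gb5 → Gb6
B5 → B6
E5 → E6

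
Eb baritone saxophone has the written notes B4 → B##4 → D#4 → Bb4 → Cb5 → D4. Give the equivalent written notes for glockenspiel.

D1 D##1 F#0 Db1 Ebb1 F0

First find concert pitch: the Eb baritone saxophone sounds a major thirteenth below written, so B4 B##4 D#4 Bb4 Cb5 D4 sounds D3 D##3 F#2 Db3 Ebb3 F2.
Then write for glockenspiel: it sounds a perfect fifteenth above written, so the part must be a perfect fifteenth below concert.
D3 → D1
D##3 → D##1
F#2 → F#0
Db3 → Db1
Ebb3 → Ebb1
F2 → F0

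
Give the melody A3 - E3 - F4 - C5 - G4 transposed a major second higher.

B3 F#3 G4 D5 A4

A3: a second up reaches B, and 2 semitones makes it B3.
A major second up from E3 gives F#3.
A major second up from F4 gives G4.
C5: a second up reaches D, and 2 semitones makes it D5.
G4: a second up reaches A, and 2 semitones makes it A4.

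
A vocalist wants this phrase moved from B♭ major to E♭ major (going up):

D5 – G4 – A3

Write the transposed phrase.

From B♭ up to E♭ is a perfect fourth; apply that to each pitch.
D5 -> G5
G4 -> C5
A3 -> D4

G5 C5 D4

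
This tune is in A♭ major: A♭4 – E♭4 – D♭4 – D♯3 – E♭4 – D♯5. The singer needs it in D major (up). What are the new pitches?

D5 A4 G4 G##3 A4 G##5

A♭ major to D major up is an augmented fourth, so every note moves up by that interval.
Ab4 -> D5
Eb4 -> A4
Db4 -> G4
D#3 -> G##3
Eb4 -> A4
D#5 -> G##5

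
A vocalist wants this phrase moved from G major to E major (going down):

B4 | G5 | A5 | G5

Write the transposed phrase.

G major to E major down is a minor third, so every note moves down by that interval.
B4 becomes G#4
G5 becomes E5
A5 becomes F#5
G5 becomes E5

G#4 E5 F#5 E5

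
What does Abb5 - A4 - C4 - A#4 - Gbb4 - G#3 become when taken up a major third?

Cb6 C#5 E4 C##5 Bbb4 B#3

Abb5 to Cb6
A4 to C#5
C4 to E4
A#4 to C##5
Gbb4 to Bbb4
G#3 to B#3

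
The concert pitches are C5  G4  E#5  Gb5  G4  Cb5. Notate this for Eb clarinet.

Written C4 sounds as Eb4 on the Eb clarinet, so concert pitches are written a minor third down.
C5 -> A4
G4 -> E4
E#5 -> C##5
Gb5 -> Eb5
G4 -> E4
Cb5 -> Ab4

A4 E4 C##5 Eb5 E4 Ab4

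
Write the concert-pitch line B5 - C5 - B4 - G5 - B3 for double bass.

Written C4 sounds as C3 on the double bass, so concert pitches are written a perfect octave up.
B5 → B6
C5 → C6
B4 → B5
G5 → G6
B3 → B4

B6 C6 B5 G6 B4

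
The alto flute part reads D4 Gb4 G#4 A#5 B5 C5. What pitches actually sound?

A3 Db4 D#4 E#5 F#5 G4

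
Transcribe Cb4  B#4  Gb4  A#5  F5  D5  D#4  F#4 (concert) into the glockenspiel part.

Written C4 sounds as C6 on the glockenspiel, so concert pitches are written a perfect fifteenth down.
Cb4 → Cb2
B#4 → B#2
Gb4 → Gb2
A#5 → A#3
F5 → F3
D5 → D3
D#4 → D#2
F#4 → F#2

Cb2 B#2 Gb2 A#3 F3 D3 D#2 F#2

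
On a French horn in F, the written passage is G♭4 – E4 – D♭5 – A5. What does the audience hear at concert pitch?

Cb4 A3 Gb4 D5

The French horn in F sounds a perfect fifth below written, so transpose each written note down a perfect fifth.
Gb4 becomes Cb4
E4 becomes A3
Db5 becomes Gb4
A5 becomes D5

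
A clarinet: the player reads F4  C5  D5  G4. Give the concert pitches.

Written C4 on the A clarinet sounds as A3, a minor third lower; apply that shift to every note.
F4 gives D4
C5 gives A4
D5 gives B4
G4 gives E4

D4 A4 B4 E4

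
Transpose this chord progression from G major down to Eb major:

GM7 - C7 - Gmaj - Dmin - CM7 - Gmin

G major down to Eb major is a major third; each chord root moves by that interval while the quality stays the same.
GM7: root G down a major third → Eb, giving EbM7.
C7: root C down a major third → Ab, giving Ab7.
Gmaj: root G down a major third → Eb, giving Ebmaj.
Dmin: root D down a major third → Bb, giving Bbmin.
CM7: root C down a major third → Ab, giving AbM7.
Gmin: root G down a major third → Eb, giving Ebmin.

EbM7 Ab7 Ebmaj Bbmin AbM7 Ebmin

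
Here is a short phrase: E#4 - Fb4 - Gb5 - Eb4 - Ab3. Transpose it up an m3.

E#4 becomes G#4
Fb4 becomes Abb4
Gb5 becomes Bbb5
Eb4 becomes Gb4
Ab3 becomes Cb4

G#4 Abb4 Bbb5 Gb4 Cb4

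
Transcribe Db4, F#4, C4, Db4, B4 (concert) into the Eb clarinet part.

Bb3 D#4 A3 Bb3 G#4

The Eb clarinet sounds a minor third above written, so the written part must be a minor third below concert — transpose each note down.
Db4 to Bb3
F#4 to D#4
C4 to A3
Db4 to Bb3
B4 to G#4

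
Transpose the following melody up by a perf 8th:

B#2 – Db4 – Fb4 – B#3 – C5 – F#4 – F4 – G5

B#2: an octave up reaches B, and 12 semitones makes it B#3.
Db4: an octave up reaches D, and 12 semitones makes it Db5.
A perfect octave up from Fb4 gives Fb5.
B#3: an octave up reaches B, and 12 semitones makes it B#4.
A perfect octave up from C5 gives C6.
F#4 up a perfect octave is F#5.
F4: an octave up reaches F, and 12 semitones makes it F5.
G5: an octave up reaches G, and 12 semitones makes it G6.

B#3 Db5 Fb5 B#4 C6 F#5 F5 G6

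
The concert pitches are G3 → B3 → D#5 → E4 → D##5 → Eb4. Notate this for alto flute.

C4 E4 G#5 A4 G##5 Ab4

The alto flute sounds a perfect fourth below written, so the written part must be a perfect fourth above concert — transpose each note up.
G3 becomes C4
B3 becomes E4
D#5 becomes G#5
E4 becomes A4
D##5 becomes G##5
Eb4 becomes Ab4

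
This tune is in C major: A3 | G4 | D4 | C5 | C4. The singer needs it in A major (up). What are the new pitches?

C major to A major up is a major sixth, so every note moves up by that interval.
A3 -> F#4
G4 -> E5
D4 -> B4
C5 -> A5
C4 -> A4

F#4 E5 B4 A5 A4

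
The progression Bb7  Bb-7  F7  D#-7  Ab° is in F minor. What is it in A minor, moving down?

D7 D-7 A7 F##-7 C°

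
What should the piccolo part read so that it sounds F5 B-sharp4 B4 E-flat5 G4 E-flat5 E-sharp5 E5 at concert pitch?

The piccolo sounds a perfect octave above written, so the written part must be a perfect octave below concert — transpose each note down.
F5 gives F4
B#4 gives B#3
B4 gives B3
Eb5 gives Eb4
G4 gives G3
Eb5 gives Eb4
E#5 gives E#4
E5 gives E4

F4 B#3 B3 Eb4 G3 Eb4 E#4 E4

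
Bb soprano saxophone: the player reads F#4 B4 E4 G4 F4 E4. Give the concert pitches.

E4 A4 D4 F4 Eb4 D4

Written C4 on the Bb soprano saxophone sounds as Bb3, a major second lower; apply that shift to every note.
F#4 gives E4
B4 gives A4
E4 gives D4
G4 gives F4
F4 gives Eb4
E4 gives D4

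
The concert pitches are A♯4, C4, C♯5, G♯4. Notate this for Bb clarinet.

The Bb clarinet sounds a major second below written, so the written part must be a major second above concert — transpose each note up.
A#4 becomes B#4
C4 becomes D4
C#5 becomes D#5
G#4 becomes A#4

B#4 D4 D#5 A#4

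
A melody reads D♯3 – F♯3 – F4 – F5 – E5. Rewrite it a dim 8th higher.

D4 F4 Fb5 Fb6 Eb6

D#3 → D4
F#3 → F4
F4 → Fb5
F5 → Fb6
E5 → Eb6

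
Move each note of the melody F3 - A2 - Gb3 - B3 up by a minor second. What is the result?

Gb3 Bb2 Abb3 C4

F3 becomes Gb3
A2 becomes Bb2
Gb3 becomes Abb3
B3 becomes C4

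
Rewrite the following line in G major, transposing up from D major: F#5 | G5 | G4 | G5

B5 C6 C5 C6

D major to G major up is a perfect fourth, so every note moves up by that interval.
F#5 becomes B5
G5 becomes C6
G4 becomes C5
G5 becomes C6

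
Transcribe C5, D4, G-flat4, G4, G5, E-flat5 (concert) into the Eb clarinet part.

Written C4 sounds as Eb4 on the Eb clarinet, so concert pitches are written a minor third down.
C5 to A4
D4 to B3
Gb4 to Eb4
G4 to E4
G5 to E5
Eb5 to C5

A4 B3 Eb4 E4 E5 C5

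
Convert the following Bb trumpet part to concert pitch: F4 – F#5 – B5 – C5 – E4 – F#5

Written C4 on the Bb trumpet sounds as Bb3, a major second lower; apply that shift to every note.
F4 becomes Eb4
F#5 becomes E5
B5 becomes A5
C5 becomes Bb4
E4 becomes D4
F#5 becomes E5

Eb4 E5 A5 Bb4 D4 E5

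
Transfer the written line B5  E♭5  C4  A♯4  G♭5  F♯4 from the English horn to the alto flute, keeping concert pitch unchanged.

A5 Db5 Bb3 G#4 Fb5 E4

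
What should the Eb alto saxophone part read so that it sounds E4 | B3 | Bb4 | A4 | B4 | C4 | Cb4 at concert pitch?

C#5 G#4 G5 F#5 G#5 A4 Ab4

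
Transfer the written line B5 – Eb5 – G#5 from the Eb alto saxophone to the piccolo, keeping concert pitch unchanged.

D4 Gb3 B3

First find concert pitch: the Eb alto saxophone sounds a major sixth below written, so B5 Eb5 G#5 sounds D5 Gb4 B4.
Then write for piccolo: it sounds a perfect octave above written, so the part must be a perfect octave below concert.
D5 → D4
Gb4 → Gb3
B4 → B3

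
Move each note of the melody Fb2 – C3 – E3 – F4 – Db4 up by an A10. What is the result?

A3 E#4 G##4 A#5 F#5

Fb2 up an augmented tenth is A3.
An augmented tenth up from C3 gives E#4.
An augmented tenth up from E3 gives G##4.
An augmented tenth up from F4 gives A#5.
Db4 up an augmented tenth is F#5.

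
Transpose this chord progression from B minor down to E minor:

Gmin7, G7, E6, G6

Cmin7 C7 A6 C6

B minor down to E minor is a perfect fifth; each chord root moves by that interval while the quality stays the same.
Gmin7: root G down a perfect fifth → C, giving Cmin7.
G7: root G down a perfect fifth → C, giving C7.
E6: root E down a perfect fifth → A, giving A6.
G6: root G down a perfect fifth → C, giving C6.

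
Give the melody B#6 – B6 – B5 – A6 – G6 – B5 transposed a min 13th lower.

B#6: a thirteenth down reaches D, and 20 semitones makes it D##5.
B6 down a minor thirteenth is D#5.
B5: a thirteenth down reaches D, and 20 semitones makes it D#4.
A6 down a minor thirteenth is C#5.
G6 down a minor thirteenth is B4.
B5 down a minor thirteenth is D#4.

D##5 D#5 D#4 C#5 B4 D#4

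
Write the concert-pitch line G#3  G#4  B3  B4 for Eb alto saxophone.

The Eb alto saxophone sounds a major sixth below written, so the written part must be a major sixth above concert — transpose each note up.
G#3 -> E#4
G#4 -> E#5
B3 -> G#4
B4 -> G#5

E#4 E#5 G#4 G#5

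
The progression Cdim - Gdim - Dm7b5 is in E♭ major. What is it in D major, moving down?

E♭ major down to D major is a minor second; each chord root moves by that interval while the quality stays the same.
Cdim: root C down a minor second → B, giving Bdim.
Gdim: root G down a minor second → F#, giving F#dim.
Dm7b5: root D down a minor second → C#, giving C#m7b5.

Bdim F#dim C#m7b5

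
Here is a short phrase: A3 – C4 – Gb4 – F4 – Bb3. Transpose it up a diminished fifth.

Eb4 Gb4 Dbb5 Cb5 Fb4

A3 becomes Eb4
C4 becomes Gb4
Gb4 becomes Dbb5
F4 becomes Cb5
Bb3 becomes Fb4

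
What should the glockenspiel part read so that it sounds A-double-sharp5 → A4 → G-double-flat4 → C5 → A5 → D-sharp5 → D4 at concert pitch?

Written C4 sounds as C6 on the glockenspiel, so concert pitches are written a perfect fifteenth down.
A##5 to A##3
A4 to A2
Gbb4 to Gbb2
C5 to C3
A5 to A3
D#5 to D#3
D4 to D2

A##3 A2 Gbb2 C3 A3 D#3 D2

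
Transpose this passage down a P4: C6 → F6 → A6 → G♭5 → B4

G5 C6 E6 Db5 F#4

C6: a fourth down reaches G, and 5 semitones makes it G5.
F6: a fourth down reaches C, and 5 semitones makes it C6.
A6 down a perfect fourth is E6.
Gb5: a fourth down reaches D, and 5 semitones makes it Db5.
A perfect fourth down from B4 gives F#4.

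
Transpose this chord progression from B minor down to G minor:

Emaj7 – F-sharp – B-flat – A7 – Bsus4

Cmaj7 D Gb F7 Gsus4

B minor down to G minor is a major third; each chord root moves by that interval while the quality stays the same.
Emaj7: root E down a major third → C, giving Cmaj7.
F-sharp: root F-sharp down a major third → D, giving D.
B-flat: root B-flat down a major third → Gb, giving Gb.
A7: root A down a major third → F, giving F7.
Bsus4: root B down a major third → G, giving Gsus4.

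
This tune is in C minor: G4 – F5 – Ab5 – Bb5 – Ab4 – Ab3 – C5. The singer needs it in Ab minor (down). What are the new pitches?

From C down to Ab is a major third; apply that to each pitch.
G4 → Eb4
F5 → Db5
Ab5 → Fb5
Bb5 → Gb5
Ab4 → Fb4
Ab3 → Fb3
C5 → Ab4

Eb4 Db5 Fb5 Gb5 Fb4 Fb3 Ab4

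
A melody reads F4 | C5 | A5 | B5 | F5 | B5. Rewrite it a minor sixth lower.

F4 → A3
C5 → E4
A5 → C#5
B5 → D#5
F5 → A4
B5 → D#5

A3 E4 C#5 D#5 A4 D#5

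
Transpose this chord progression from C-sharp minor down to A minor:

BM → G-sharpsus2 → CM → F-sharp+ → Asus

C-sharp minor down to A minor is a major third; each chord root moves by that interval while the quality stays the same.
BM: root B down a major third → G, giving GM.
G-sharpsus2: root G-sharp down a major third → E, giving Esus2.
CM: root C down a major third → Ab, giving AbM.
F-sharp+: root F-sharp down a major third → D, giving D+.
Asus: root A down a major third → F, giving Fsus.

GM Esus2 AbM D+ Fsus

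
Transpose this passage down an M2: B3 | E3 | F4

B3 → A3
E3 → D3
F4 → Eb4

A3 D3 Eb4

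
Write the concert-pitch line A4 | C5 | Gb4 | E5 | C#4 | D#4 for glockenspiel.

A2 C3 Gb2 E3 C#2 D#2

The glockenspiel sounds a perfect fifteenth above written, so the written part must be a perfect fifteenth below concert — transpose each note down.
A4 to A2
C5 to C3
Gb4 to Gb2
E5 to E3
C#4 to C#2
D#4 to D#2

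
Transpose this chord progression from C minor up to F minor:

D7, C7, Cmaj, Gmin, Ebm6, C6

G7 F7 Fmaj Cmin Abm6 F6

C minor up to F minor is a perfect fourth; each chord root moves by that interval while the quality stays the same.
D7: root D up a perfect fourth → G, giving G7.
C7: root C up a perfect fourth → F, giving F7.
Cmaj: root C up a perfect fourth → F, giving Fmaj.
Gmin: root G up a perfect fourth → C, giving Cmin.
Ebm6: root Eb up a perfect fourth → Ab, giving Abm6.
C6: root C up a perfect fourth → F, giving F6.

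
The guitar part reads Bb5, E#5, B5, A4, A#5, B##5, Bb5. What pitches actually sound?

Written C4 on the guitar sounds as C3, a perfect octave lower; apply that shift to every note.
Bb5 to Bb4
E#5 to E#4
B5 to B4
A4 to A3
A#5 to A#4
B##5 to B##4
Bb5 to Bb4

Bb4 E#4 B4 A3 A#4 B##4 Bb4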